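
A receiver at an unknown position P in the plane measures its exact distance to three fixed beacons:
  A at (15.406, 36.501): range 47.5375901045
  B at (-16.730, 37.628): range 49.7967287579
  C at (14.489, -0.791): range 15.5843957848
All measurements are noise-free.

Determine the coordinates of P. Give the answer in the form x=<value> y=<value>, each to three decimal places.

eq1: (x − 15.406)² + (y − 36.501)² = 47.5375901045²
eq2: (x + 16.730)² + (y − 37.628)² = 49.7967287579²
eq3: (x − 14.489)² + (y + 0.791)² = 15.5843957848²
eq2−eq1, eq2−eq3 (x²,y² cancel):
  64.272·x − 2.254·y = 93.800275
  62.438·x − 76.838·y = 751.638321
det = 64.272·-76.838 − -2.254·62.438 = -4797.796684
x = (93.800275·-76.838 − -2.254·751.638321) / -4797.796684 = 1.149118
y = (64.272·751.638321 − 93.800275·62.438) / -4797.796684 = -8.848353

x=1.149 y=-8.848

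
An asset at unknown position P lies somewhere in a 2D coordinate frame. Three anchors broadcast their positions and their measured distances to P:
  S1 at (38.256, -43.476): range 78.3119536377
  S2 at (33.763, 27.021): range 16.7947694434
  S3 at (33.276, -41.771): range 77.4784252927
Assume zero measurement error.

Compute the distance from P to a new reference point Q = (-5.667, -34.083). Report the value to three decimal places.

87.386

eq1: (x − 38.256)² + (y + 43.476)² = 78.3119536377²
eq2: (x − 33.763)² + (y − 27.021)² = 16.7947694434²
eq3: (x − 33.276)² + (y + 41.771)² = 77.4784252927²
eq3−eq2, eq3−eq1 (x²,y² cancel):
  0.974·x + 137.584·y = 4738.808098
  9.960·x − 3.410·y = 371.719798
det = 0.974·-3.410 − 137.584·9.960 = -1373.657980
x = (4738.808098·-3.410 − 137.584·371.719798) / -1373.657980 = 48.994752
y = (0.974·371.719798 − 4738.808098·9.960) / -1373.657980 = 34.096168
|P − Q| = √((48.994752 − -5.667)² + (34.096168 − -34.083)²) = 87.385961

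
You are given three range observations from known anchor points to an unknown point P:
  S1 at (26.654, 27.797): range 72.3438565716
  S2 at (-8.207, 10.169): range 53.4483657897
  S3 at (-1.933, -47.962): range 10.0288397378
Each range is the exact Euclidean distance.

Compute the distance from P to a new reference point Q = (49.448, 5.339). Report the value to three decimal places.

64.058

eq1: (x − 26.654)² + (y − 27.797)² = 72.3438565716²
eq2: (x + 8.207)² + (y − 10.169)² = 53.4483657897²
eq3: (x + 1.933)² + (y + 47.962)² = 10.0288397378²
eq2−eq3, eq2−eq1 (x²,y² cancel):
  12.548·x − 116.262·y = 4889.476702
  69.722·x + 35.256·y = -1064.560263
det = 12.548·35.256 − -116.262·69.722 = 8548.411452
x = (4889.476702·35.256 − -116.262·-1064.560263) / 8548.411452 = 5.687078
y = (12.548·-1064.560263 − 4889.476702·69.722) / 8548.411452 = -41.441875
|P − Q| = √((5.687078 − 49.448)² + (-41.441875 − 5.339)²) = 64.058321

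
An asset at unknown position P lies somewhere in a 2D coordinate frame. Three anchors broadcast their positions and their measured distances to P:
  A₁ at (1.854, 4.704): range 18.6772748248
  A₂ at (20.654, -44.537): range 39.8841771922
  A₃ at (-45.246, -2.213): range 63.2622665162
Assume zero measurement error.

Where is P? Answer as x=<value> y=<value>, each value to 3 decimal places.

eq1: (x − 1.854)² + (y − 4.704)² = 18.6772748248²
eq2: (x − 20.654)² + (y + 44.537)² = 39.8841771922²
eq3: (x + 45.246)² + (y + 2.213)² = 63.2622665162²
eq3−eq2, eq3−eq1 (x²,y² cancel):
  131.800·x − 84.648·y = 2769.400974
  94.200·x + 13.834·y = 1626.740817
det = 131.800·13.834 − -84.648·94.200 = 9797.162800
x = (2769.400974·13.834 − -84.648·1626.740817) / 9797.162800 = 17.965635
y = (131.800·1626.740817 − 2769.400974·94.200) / 9797.162800 = -4.743530

x=17.966 y=-4.744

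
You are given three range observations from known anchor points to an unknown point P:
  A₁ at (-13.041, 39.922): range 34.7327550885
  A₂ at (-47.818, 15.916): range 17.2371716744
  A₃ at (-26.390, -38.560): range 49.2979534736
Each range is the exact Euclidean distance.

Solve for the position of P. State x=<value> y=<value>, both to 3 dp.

x=-31.462 y=10.476

eq1: (x + 13.041)² + (y − 39.922)² = 34.7327550885²
eq2: (x + 47.818)² + (y − 15.916)² = 17.2371716744²
eq3: (x + 26.390)² + (y + 38.560)² = 49.2979534736²
eq1−eq3, eq1−eq2 (x²,y² cancel):
  -26.698·x − 156.964·y = -804.452006
  -69.554·x − 48.012·y = 1685.290604
det = -26.698·-48.012 − -156.964·-69.554 = -9635.649680
x = (-804.452006·-48.012 − -156.964·1685.290604) / -9635.649680 = -31.461636
y = (-26.698·1685.290604 − -804.452006·-69.554) / -9635.649680 = 10.476382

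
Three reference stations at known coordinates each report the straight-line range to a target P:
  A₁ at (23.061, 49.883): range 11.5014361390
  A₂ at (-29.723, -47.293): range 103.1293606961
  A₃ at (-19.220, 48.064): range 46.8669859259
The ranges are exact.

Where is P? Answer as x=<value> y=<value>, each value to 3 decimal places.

x=26.761 y=38.993

eq1: (x − 23.061)² + (y − 49.883)² = 11.5014361390²
eq2: (x + 29.723)² + (y + 47.293)² = 103.1293606961²
eq3: (x + 19.220)² + (y − 48.064)² = 46.8669859259²
eq1−eq3, eq1−eq2 (x²,y² cancel):
  -84.562·x − 3.638·y = -2404.798251
  -105.568·x − 194.352·y = -10403.420836
det = -84.562·-194.352 − -3.638·-105.568 = 16050.737440
x = (-2404.798251·-194.352 − -3.638·-10403.420836) / 16050.737440 = 26.760746
y = (-84.562·-10403.420836 − -2404.798251·-105.568) / 16050.737440 = 38.992871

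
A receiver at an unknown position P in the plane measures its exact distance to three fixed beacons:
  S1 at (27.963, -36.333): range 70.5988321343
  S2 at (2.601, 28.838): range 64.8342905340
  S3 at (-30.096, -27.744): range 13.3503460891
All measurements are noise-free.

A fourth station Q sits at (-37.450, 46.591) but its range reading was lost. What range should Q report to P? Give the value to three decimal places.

66.171

eq1: (x − 27.963)² + (y + 36.333)² = 70.5988321343²
eq2: (x − 2.601)² + (y − 28.838)² = 64.8342905340²
eq3: (x + 30.096)² + (y + 27.744)² = 13.3503460891²
eq1−eq3, eq1−eq2 (x²,y² cancel):
  -116.118·x + 17.178·y = 4379.445852
  -50.724·x + 130.342·y = -482.910943
det = -116.118·130.342 − 17.178·-50.724 = -14263.715484
x = (4379.445852·130.342 − 17.178·-482.910943) / -14263.715484 = -40.601004
y = (-116.118·-482.910943 − 4379.445852·-50.724) / -14263.715484 = -19.505273
|P − Q| = √((-40.601004 − -37.450)² + (-19.505273 − 46.591)²) = 66.171339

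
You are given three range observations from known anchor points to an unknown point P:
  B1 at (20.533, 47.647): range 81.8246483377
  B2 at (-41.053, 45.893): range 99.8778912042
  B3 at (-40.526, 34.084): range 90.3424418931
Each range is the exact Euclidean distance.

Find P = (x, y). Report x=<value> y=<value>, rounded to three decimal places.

eq1: (x − 20.533)² + (y − 47.647)² = 81.8246483377²
eq2: (x + 41.053)² + (y − 45.893)² = 99.8778912042²
eq3: (x + 40.526)² + (y − 34.084)² = 90.3424418931²
eq1−eq3, eq1−eq2 (x²,y² cancel):
  -122.118·x − 27.126·y = -1354.248698
  -123.172·x − 3.508·y = -2180.644516
det = -122.118·-3.508 − -27.126·-123.172 = -2912.773728
x = (-1354.248698·-3.508 − -27.126·-2180.644516) / -2912.773728 = 18.676857
y = (-122.118·-2180.644516 − -1354.248698·-123.172) / -2912.773728 = -34.156593

x=18.677 y=-34.157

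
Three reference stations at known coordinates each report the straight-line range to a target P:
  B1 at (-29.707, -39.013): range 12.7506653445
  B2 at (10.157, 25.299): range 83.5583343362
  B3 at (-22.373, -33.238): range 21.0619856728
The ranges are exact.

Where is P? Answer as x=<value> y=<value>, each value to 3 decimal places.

x=-42.443 y=-39.626

eq1: (x + 29.707)² + (y + 39.013)² = 12.7506653445²
eq2: (x − 10.157)² + (y − 25.299)² = 83.5583343362²
eq3: (x + 22.373)² + (y + 33.238)² = 21.0619856728²
eq2−eq1, eq2−eq3 (x²,y² cancel):
  -79.728·x − 128.624·y = 8480.731738
  -65.060·x − 117.074·y = 7400.499720
det = -79.728·-117.074 − -128.624·-65.060 = 965.798432
x = (8480.731738·-117.074 − -128.624·7400.499720) / 965.798432 = -42.442926
y = (-79.728·7400.499720 − 8480.731738·-65.060) / 965.798432 = -39.625903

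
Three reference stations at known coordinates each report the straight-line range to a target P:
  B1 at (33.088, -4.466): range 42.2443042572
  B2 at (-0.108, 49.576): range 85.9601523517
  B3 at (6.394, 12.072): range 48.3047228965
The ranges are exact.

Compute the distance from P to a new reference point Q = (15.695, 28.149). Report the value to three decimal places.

eq1: (x − 33.088)² + (y + 4.466)² = 42.2443042572²
eq2: (x + 0.108)² + (y − 49.576)² = 85.9601523517²
eq3: (x − 6.394)² + (y − 12.072)² = 48.3047228965²
eq3−eq1, eq3−eq2 (x²,y² cancel):
  53.388·x − 33.076·y = 1476.909492
  -13.004·x + 75.008·y = -2784.626518
det = 53.388·75.008 − -33.076·-13.004 = 3574.406800
x = (1476.909492·75.008 − -33.076·-2784.626518) / 3574.406800 = 5.224845
y = (53.388·-2784.626518 − 1476.909492·-13.004) / 3574.406800 = -36.218572
|P − Q| = √((5.224845 − 15.695)² + (-36.218572 − 28.149)²) = 65.213560

65.214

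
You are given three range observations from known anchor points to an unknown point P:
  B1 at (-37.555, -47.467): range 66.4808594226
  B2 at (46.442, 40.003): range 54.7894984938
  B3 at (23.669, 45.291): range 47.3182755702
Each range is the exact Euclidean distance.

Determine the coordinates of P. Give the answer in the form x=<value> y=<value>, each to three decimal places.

x=8.511 y=0.466

eq1: (x + 37.555)² + (y + 47.467)² = 66.4808594226²
eq2: (x − 46.442)² + (y − 40.003)² = 54.7894984938²
eq3: (x − 23.669)² + (y − 45.291)² = 47.3182755702²
eq3−eq1, eq3−eq2 (x²,y² cancel):
  -122.448·x − 185.516·y = -1128.687595
  45.546·x − 10.576·y = 382.733189
det = -122.448·-10.576 − -185.516·45.546 = 9744.521784
x = (-1128.687595·-10.576 − -185.516·382.733189) / 9744.521784 = 8.511462
y = (-122.448·382.733189 − -1128.687595·45.546) / 9744.521784 = 0.466138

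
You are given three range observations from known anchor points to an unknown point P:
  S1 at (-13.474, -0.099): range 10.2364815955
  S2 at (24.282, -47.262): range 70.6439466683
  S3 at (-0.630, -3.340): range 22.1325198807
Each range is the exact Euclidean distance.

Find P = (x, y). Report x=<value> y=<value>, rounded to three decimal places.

eq1: (x + 13.474)² + (y + 0.099)² = 10.2364815955²
eq2: (x − 24.282)² + (y + 47.262)² = 70.6439466683²
eq3: (x + 0.630)² + (y + 3.340)² = 22.1325198807²
eq3−eq2, eq3−eq1 (x²,y² cancel):
  49.824·x − 87.844·y = -1688.959097
  -25.688·x + 6.482·y = 555.068858
det = 49.824·6.482 − -87.844·-25.688 = -1933.577504
x = (-1688.959097·6.482 − -87.844·555.068858) / -1933.577504 = -19.555273
y = (49.824·555.068858 − -1688.959097·-25.688) / -1933.577504 = 8.135299

x=-19.555 y=8.135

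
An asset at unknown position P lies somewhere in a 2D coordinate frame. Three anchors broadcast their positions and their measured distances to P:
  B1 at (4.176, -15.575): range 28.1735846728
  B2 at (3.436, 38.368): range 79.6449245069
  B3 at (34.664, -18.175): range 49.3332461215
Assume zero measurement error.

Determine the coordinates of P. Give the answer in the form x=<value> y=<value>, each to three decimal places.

eq1: (x − 4.176)² + (y + 15.575)² = 28.1735846728²
eq2: (x − 3.436)² + (y − 38.368)² = 79.6449245069²
eq3: (x − 34.664)² + (y + 18.175)² = 49.3332461215²
eq3−eq2, eq3−eq1 (x²,y² cancel):
  -62.456·x + 113.086·y = -3957.558828
  -60.976·x + 5.200·y = 368.114380
det = -62.456·5.200 − 113.086·-60.976 = 6570.760736
x = (-3957.558828·5.200 − 113.086·368.114380) / 6570.760736 = -9.467380
y = (-62.456·368.114380 − -3957.558828·-60.976) / 6570.760736 = -40.224727

x=-9.467 y=-40.225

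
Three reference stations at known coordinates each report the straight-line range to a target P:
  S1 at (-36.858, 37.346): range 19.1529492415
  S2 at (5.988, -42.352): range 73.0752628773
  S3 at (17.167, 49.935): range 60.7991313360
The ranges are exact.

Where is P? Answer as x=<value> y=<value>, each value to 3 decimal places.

x=-34.759 y=18.308

eq1: (x + 36.858)² + (y − 37.346)² = 19.1529492415²
eq2: (x − 5.988)² + (y + 42.352)² = 73.0752628773²
eq3: (x − 17.167)² + (y − 49.935)² = 60.7991313360²
eq2−eq1, eq2−eq3 (x²,y² cancel):
  -85.692·x + 159.396·y = 5896.846412
  22.358·x + 184.574·y = 2602.121739
det = -85.692·184.574 − 159.396·22.358 = -19380.290976
x = (5896.846412·184.574 − 159.396·2602.121739) / -19380.290976 = -34.758855
y = (-85.692·2602.121739 − 5896.846412·22.358) / -19380.290976 = 18.308430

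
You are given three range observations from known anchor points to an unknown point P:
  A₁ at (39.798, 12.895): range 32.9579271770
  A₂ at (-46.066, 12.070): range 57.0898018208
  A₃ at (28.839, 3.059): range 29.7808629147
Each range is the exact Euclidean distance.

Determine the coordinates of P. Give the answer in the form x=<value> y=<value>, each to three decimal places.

x=9.394 y=25.615

eq1: (x − 39.798)² + (y − 12.895)² = 32.9579271770²
eq2: (x + 46.066)² + (y − 12.070)² = 57.0898018208²
eq3: (x − 28.839)² + (y − 3.059)² = 29.7808629147²
eq3−eq1, eq3−eq2 (x²,y² cancel):
  21.918·x + 19.672·y = 709.791259
  -149.810·x + 18.022·y = -945.629822
det = 21.918·18.022 − 19.672·-149.810 = 3342.068516
x = (709.791259·18.022 − 19.672·-945.629822) / 3342.068516 = 9.393670
y = (21.918·-945.629822 − 709.791259·-149.810) / 3342.068516 = 25.615128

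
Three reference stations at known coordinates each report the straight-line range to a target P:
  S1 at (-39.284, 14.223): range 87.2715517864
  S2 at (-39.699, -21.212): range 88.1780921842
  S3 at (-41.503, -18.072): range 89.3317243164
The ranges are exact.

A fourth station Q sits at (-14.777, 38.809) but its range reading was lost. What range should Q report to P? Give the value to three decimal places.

eq1: (x + 39.284)² + (y − 14.223)² = 87.2715517864²
eq2: (x + 39.699)² + (y + 21.212)² = 88.1780921842²
eq3: (x + 41.503)² + (y + 18.072)² = 89.3317243164²
eq2−eq3, eq2−eq1 (x²,y² cancel):
  -3.608·x + 6.280·y = -181.644380
  0.830·x + 70.870·y = -121.380970
det = -3.608·70.870 − 6.280·0.830 = -260.911360
x = (-181.644380·70.870 − 6.280·-121.380970) / -260.911360 = 46.417545
y = (-3.608·-121.380970 − -181.644380·0.830) / -260.911360 = -2.256350
|P − Q| = √((46.417545 − -14.777)² + (-2.256350 − 38.809)²) = 73.696237

73.696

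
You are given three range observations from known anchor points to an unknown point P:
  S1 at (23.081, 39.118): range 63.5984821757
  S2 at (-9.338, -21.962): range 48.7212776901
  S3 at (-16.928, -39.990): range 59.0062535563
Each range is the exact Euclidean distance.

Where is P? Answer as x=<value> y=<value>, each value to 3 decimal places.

x=39.382 y=-22.356

eq1: (x − 23.081)² + (y − 39.118)² = 63.5984821757²
eq2: (x + 9.338)² + (y + 21.962)² = 48.7212776901²
eq3: (x + 16.928)² + (y + 39.990)² = 59.0062535563²
eq1−eq3, eq1−eq2 (x²,y² cancel):
  -80.018·x − 158.216·y = 385.835775
  -64.838·x − 122.160·y = 177.581238
det = -80.018·-122.160 − -158.216·-64.838 = -483.410128
x = (385.835775·-122.160 − -158.216·177.581238) / -483.410128 = 39.381684
y = (-80.018·177.581238 − 385.835775·-64.838) / -483.410128 = -22.356016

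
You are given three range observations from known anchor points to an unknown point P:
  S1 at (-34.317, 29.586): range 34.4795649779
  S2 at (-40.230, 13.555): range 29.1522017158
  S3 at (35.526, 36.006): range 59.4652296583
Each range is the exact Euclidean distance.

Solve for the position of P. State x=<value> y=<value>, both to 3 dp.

x=-13.386 y=2.187

eq1: (x + 34.317)² + (y − 29.586)² = 34.4795649779²
eq2: (x + 40.230)² + (y − 13.555)² = 29.1522017158²
eq3: (x − 35.526)² + (y − 36.006)² = 59.4652296583²
eq1−eq2, eq1−eq3 (x²,y² cancel):
  -11.826·x − 32.062·y = 88.192576
  139.686·x + 12.840·y = -1841.732310
det = -11.826·12.840 − -32.062·139.686 = 4326.766692
x = (88.192576·12.840 − -32.062·-1841.732310) / 4326.766692 = -13.385799
y = (-11.826·-1841.732310 − 88.192576·139.686) / 4326.766692 = 2.186635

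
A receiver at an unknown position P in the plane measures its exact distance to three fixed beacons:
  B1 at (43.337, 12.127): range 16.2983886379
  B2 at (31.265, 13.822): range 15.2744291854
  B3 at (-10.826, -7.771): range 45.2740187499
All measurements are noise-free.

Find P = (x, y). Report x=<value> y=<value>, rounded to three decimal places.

x=33.970 y=-1.211

eq1: (x − 43.337)² + (y − 12.127)² = 16.2983886379²
eq2: (x − 31.265)² + (y − 13.822)² = 15.2744291854²
eq3: (x + 10.826)² + (y + 7.771)² = 45.2740187499²
eq3−eq2, eq3−eq1 (x²,y² cancel):
  84.182·x + 43.186·y = 2807.385779
  108.326·x + 39.796·y = 3631.668283
det = 84.182·39.796 − 43.186·108.326 = -1328.059764
x = (2807.385779·39.796 − 43.186·3631.668283) / -1328.059764 = 33.970235
y = (84.182·3631.668283 − 2807.385779·108.326) / -1328.059764 = -1.210960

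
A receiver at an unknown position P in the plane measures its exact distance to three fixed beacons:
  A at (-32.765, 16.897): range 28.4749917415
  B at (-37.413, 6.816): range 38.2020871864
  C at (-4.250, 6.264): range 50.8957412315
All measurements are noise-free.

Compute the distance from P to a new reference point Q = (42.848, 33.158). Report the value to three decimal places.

eq1: (x + 32.765)² + (y − 16.897)² = 28.4749917415²
eq2: (x + 37.413)² + (y − 6.816)² = 38.2020871864²
eq3: (x + 4.250)² + (y − 6.264)² = 50.8957412315²
eq2−eq3, eq2−eq1 (x²,y² cancel):
  66.326·x − 1.104·y = -2519.867239
  9.296·x + 20.162·y = 561.437720
det = 66.326·20.162 − -1.104·9.296 = 1347.527596
x = (-2519.867239·20.162 − -1.104·561.437720) / 1347.527596 = -37.242826
y = (66.326·561.437720 − -2519.867239·9.296) / 1347.527596 = 45.017708
|P − Q| = √((-37.242826 − 42.848)² + (45.017708 − 33.158)²) = 80.964147

80.964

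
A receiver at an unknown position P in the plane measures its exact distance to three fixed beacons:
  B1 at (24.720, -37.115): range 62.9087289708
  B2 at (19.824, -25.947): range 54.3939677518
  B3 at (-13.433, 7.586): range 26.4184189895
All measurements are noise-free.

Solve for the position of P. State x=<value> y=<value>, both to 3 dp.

eq1: (x − 24.720)² + (y + 37.115)² = 62.9087289708²
eq2: (x − 19.824)² + (y + 25.947)² = 54.3939677518²
eq3: (x + 13.433)² + (y − 7.586)² = 26.4184189895²
eq3−eq2, eq3−eq1 (x²,y² cancel):
  66.514·x − 67.066·y = -1432.525966
  76.306·x − 89.402·y = -1508.966579
det = 66.514·-89.402 − -67.066·76.306 = -828.946432
x = (-1432.525966·-89.402 − -67.066·-1508.966579) / -828.946432 = -32.415043
y = (66.514·-1508.966579 − -1432.525966·76.306) / -828.946432 = -10.788301

x=-32.415 y=-10.788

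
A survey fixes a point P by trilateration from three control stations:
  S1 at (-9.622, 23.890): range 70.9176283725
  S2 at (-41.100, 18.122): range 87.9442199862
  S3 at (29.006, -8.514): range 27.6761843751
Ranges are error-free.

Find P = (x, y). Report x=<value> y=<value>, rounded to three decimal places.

eq1: (x + 9.622)² + (y − 23.890)² = 70.9176283725²
eq2: (x + 41.100)² + (y − 18.122)² = 87.9442199862²
eq3: (x − 29.006)² + (y + 8.514)² = 27.6761843751²
eq1−eq3, eq1−eq2 (x²,y² cancel):
  77.256·x − 64.808·y = 4513.860080
  -62.956·x − 11.536·y = -1350.573915
det = 77.256·-11.536 − -64.808·-62.956 = -4971.277664
x = (4513.860080·-11.536 − -64.808·-1350.573915) / -4971.277664 = 28.081289
y = (77.256·-1350.573915 − 4513.860080·-62.956) / -4971.277664 = -36.174732

x=28.081 y=-36.175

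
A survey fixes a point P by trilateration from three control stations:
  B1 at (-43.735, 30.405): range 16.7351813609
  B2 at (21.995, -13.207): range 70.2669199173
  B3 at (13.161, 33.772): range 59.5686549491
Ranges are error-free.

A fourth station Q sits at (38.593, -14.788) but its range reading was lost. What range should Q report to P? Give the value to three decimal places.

86.345

eq1: (x + 43.735)² + (y − 30.405)² = 16.7351813609²
eq2: (x − 21.995)² + (y + 13.207)² = 70.2669199173²
eq3: (x − 13.161)² + (y − 33.772)² = 59.5686549491²
eq1−eq3, eq1−eq2 (x²,y² cancel):
  113.792·x + 6.734·y = -4791.812702
  131.460·x − 87.224·y = -6836.383115
det = 113.792·-87.224 − 6.734·131.460 = -10810.645048
x = (-4791.812702·-87.224 − 6.734·-6836.383115) / -10810.645048 = -42.920406
y = (113.792·-6836.383115 − -4791.812702·131.460) / -10810.645048 = 13.689656
|P − Q| = √((-42.920406 − 38.593)² + (13.689656 − -14.788)²) = 86.344729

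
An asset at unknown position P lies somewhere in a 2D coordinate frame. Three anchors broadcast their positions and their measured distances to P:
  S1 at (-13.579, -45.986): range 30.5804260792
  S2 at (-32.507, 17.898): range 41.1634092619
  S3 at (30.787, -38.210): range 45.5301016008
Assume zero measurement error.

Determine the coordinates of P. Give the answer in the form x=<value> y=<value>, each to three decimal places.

eq1: (x + 13.579)² + (y + 45.986)² = 30.5804260792²
eq2: (x + 32.507)² + (y − 17.898)² = 41.1634092619²
eq3: (x − 30.787)² + (y + 38.210)² = 45.5301016008²
eq1−eq3, eq1−eq2 (x²,y² cancel):
  88.732·x + 15.552·y = -1029.085661
  -37.856·x + 127.768·y = -1681.321787
det = 88.732·127.768 − 15.552·-37.856 = 11925.846688
x = (-1029.085661·127.768 − 15.552·-1681.321787) / 11925.846688 = -8.832606
y = (88.732·-1681.321787 − -1029.085661·-37.856) / 11925.846688 = -15.776164

x=-8.833 y=-15.776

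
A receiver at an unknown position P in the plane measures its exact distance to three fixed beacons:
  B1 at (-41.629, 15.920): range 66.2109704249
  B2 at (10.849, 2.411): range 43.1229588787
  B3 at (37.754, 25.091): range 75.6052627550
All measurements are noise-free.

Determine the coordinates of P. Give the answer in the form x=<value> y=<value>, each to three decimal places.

x=-3.542 y=-38.240

eq1: (x + 41.629)² + (y − 15.920)² = 66.2109704249²
eq2: (x − 10.849)² + (y − 2.411)² = 43.1229588787²
eq3: (x − 37.754)² + (y − 25.091)² = 75.6052627550²
eq3−eq1, eq3−eq2 (x²,y² cancel):
  -158.766·x − 18.342·y = 1263.760396
  -53.810·x − 45.360·y = 1925.157099
det = -158.766·-45.360 − -18.342·-53.810 = 6214.642740
x = (1263.760396·-45.360 − -18.342·1925.157099) / 6214.642740 = -3.542109
y = (-158.766·1925.157099 − 1263.760396·-53.810) / 6214.642740 = -38.239776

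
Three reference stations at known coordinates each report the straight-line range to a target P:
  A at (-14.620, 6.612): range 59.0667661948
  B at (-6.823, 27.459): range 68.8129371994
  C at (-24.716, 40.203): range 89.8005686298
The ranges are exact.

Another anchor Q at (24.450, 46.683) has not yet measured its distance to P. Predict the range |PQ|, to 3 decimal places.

eq1: (x + 14.620)² + (y − 6.612)² = 59.0667661948²
eq2: (x + 6.823)² + (y − 27.459)² = 68.8129371994²
eq3: (x + 24.716)² + (y − 40.203)² = 89.8005686298²
eq1−eq2, eq1−eq3 (x²,y² cancel):
  15.594·x + 41.694·y = -703.250391
  -20.192·x + 67.182·y = -2605.560337
det = 15.594·67.182 − 41.694·-20.192 = 1889.521356
x = (-703.250391·67.182 − 41.694·-2605.560337) / 1889.521356 = 32.489956
y = (15.594·-2605.560337 − -703.250391·-20.192) / 1889.521356 = -29.018534
|P − Q| = √((32.489956 − 24.450)² + (-29.018534 − 46.683)²) = 76.127283

76.127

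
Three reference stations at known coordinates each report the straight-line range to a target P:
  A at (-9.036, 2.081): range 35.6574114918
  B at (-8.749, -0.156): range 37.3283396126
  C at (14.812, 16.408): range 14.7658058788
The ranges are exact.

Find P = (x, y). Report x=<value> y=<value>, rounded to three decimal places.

eq1: (x + 9.036)² + (y − 2.081)² = 35.6574114918²
eq2: (x + 8.749)² + (y + 0.156)² = 37.3283396126²
eq3: (x − 14.812)² + (y − 16.408)² = 14.7658058788²
eq3−eq2, eq3−eq1 (x²,y² cancel):
  -47.122·x − 33.128·y = -1587.424386
  -47.696·x − 28.654·y = -1456.059922
det = -47.122·-28.654 − -33.128·-47.696 = -229.839300
x = (-1587.424386·-28.654 − -33.128·-1456.059922) / -229.839300 = 11.966164
y = (-47.122·-1456.059922 − -1587.424386·-47.696) / -229.839300 = 30.896970

x=11.966 y=30.897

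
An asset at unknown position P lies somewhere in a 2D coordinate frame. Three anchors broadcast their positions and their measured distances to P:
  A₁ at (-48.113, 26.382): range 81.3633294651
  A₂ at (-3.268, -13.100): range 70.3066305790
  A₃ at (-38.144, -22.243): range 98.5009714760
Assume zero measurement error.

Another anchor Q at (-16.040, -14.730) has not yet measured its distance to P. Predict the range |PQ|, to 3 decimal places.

eq1: (x + 48.113)² + (y − 26.382)² = 81.3633294651²
eq2: (x + 3.268)² + (y + 13.100)² = 70.3066305790²
eq3: (x + 38.144)² + (y + 22.243)² = 98.5009714760²
eq1−eq2, eq1−eq3 (x²,y² cancel):
  89.690·x − 78.964·y = -1151.611791
  19.938·x − 97.250·y = -4143.604908
det = 89.690·-97.250 − -78.964·19.938 = -7147.968268
x = (-1151.611791·-97.250 − -78.964·-4143.604908) / -7147.968268 = 30.106649
y = (89.690·-4143.604908 − -1151.611791·19.938) / -7147.968268 = 48.780167
|P − Q| = √((30.106649 − -16.040)² + (48.780167 − -14.730)²) = 78.505124

78.505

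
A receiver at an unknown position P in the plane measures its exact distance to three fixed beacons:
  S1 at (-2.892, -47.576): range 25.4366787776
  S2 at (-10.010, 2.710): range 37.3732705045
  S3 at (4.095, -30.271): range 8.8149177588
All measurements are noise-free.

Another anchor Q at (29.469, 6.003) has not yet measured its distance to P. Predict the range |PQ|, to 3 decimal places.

eq1: (x + 2.892)² + (y + 47.576)² = 25.4366787776²
eq2: (x + 10.010)² + (y − 2.710)² = 37.3732705045²
eq3: (x − 4.095)² + (y + 30.271)² = 8.8149177588²
eq2−eq3, eq2−eq1 (x²,y² cancel):
  28.210·x − 65.962·y = 2144.616839
  14.236·x − 100.572·y = 2914.031961
det = 28.210·-100.572 − -65.962·14.236 = -1898.101088
x = (2144.616839·-100.572 − -65.962·2914.031961) / -1898.101088 = 12.366585
y = (28.210·2914.031961 − 2144.616839·14.236) / -1898.101088 = -27.224091
|P − Q| = √((12.366585 − 29.469)² + (-27.224091 − 6.003)²) = 37.370204

37.370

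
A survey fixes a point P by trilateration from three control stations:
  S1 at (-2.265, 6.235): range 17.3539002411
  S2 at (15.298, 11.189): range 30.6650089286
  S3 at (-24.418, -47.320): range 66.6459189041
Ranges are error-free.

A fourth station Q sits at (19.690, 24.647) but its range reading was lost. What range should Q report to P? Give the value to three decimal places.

eq1: (x + 2.265)² + (y − 6.235)² = 17.3539002411²
eq2: (x − 15.298)² + (y − 11.189)² = 30.6650089286²
eq3: (x + 24.418)² + (y + 47.320)² = 66.6459189041²
eq3−eq1, eq3−eq2 (x²,y² cancel):
  44.306·x + 107.110·y = 1349.104979
  79.432·x + 117.018·y = 1025.137135
det = 44.306·117.018 − 107.110·79.432 = -3323.362012
x = (1349.104979·117.018 − 107.110·1025.137135) / -3323.362012 = -14.463404
y = (44.306·1025.137135 − 1349.104979·79.432) / -3323.362012 = 18.578289
|P − Q| = √((-14.463404 − 19.690)² + (18.578289 − 24.647)²) = 34.688388

34.688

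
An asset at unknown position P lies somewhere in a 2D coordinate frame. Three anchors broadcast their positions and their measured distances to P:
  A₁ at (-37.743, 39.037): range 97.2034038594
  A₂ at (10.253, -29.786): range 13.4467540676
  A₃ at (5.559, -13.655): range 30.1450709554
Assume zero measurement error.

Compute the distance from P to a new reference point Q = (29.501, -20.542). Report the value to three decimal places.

eq1: (x + 37.743)² + (y − 39.037)² = 97.2034038594²
eq2: (x − 10.253)² + (y + 29.786)² = 13.4467540676²
eq3: (x − 5.559)² + (y + 13.655)² = 30.1450709554²
eq3−eq2, eq3−eq1 (x²,y² cancel):
  9.388·x − 32.262·y = 1502.878407
  -86.604·x + 105.384·y = -5808.716507
det = 9.388·105.384 − -32.262·-86.604 = -1804.673256
x = (1502.878407·105.384 − -32.262·-5808.716507) / -1804.673256 = 16.081290
y = (9.388·-5808.716507 − 1502.878407·-86.604) / -1804.673256 = -41.904013
|P − Q| = √((16.081290 − 29.501)² + (-41.904013 − -20.542)²) = 25.227449

25.227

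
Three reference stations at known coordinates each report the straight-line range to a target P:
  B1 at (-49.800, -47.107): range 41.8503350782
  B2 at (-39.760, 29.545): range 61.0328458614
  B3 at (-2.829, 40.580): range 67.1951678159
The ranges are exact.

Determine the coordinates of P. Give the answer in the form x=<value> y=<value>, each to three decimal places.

x=-13.834 y=-25.708

eq1: (x + 49.800)² + (y + 47.107)² = 41.8503350782²
eq2: (x + 39.760)² + (y − 29.545)² = 61.0328458614²
eq3: (x + 2.829)² + (y − 40.580)² = 67.1951678159²
eq1−eq3, eq1−eq2 (x²,y² cancel):
  93.942·x + 175.374·y = -5808.109840
  20.080·x + 153.304·y = -4218.902552
det = 93.942·153.304 − 175.374·20.080 = 10880.174448
x = (-5808.109840·153.304 − 175.374·-4218.902552) / 10880.174448 = -13.834397
y = (93.942·-4218.902552 − -5808.109840·20.080) / 10880.174448 = -25.707795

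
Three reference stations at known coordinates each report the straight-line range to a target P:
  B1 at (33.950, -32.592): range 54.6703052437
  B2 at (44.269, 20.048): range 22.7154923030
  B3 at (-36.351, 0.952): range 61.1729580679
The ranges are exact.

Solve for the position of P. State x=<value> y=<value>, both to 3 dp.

x=21.562 y=20.656

eq1: (x − 33.950)² + (y + 32.592)² = 54.6703052437²
eq2: (x − 44.269)² + (y − 20.048)² = 22.7154923030²
eq3: (x + 36.351)² + (y − 0.952)² = 61.1729580679²
eq3−eq2, eq3−eq1 (x²,y² cancel):
  161.240·x + 38.192·y = 4265.502368
  140.602·x − 67.088·y = 1645.827982
det = 161.240·-67.088 − 38.192·140.602 = -16187.140704
x = (4265.502368·-67.088 − 38.192·1645.827982) / -16187.140704 = 21.561651
y = (161.240·1645.827982 − 4265.502368·140.602) / -16187.140704 = 20.656203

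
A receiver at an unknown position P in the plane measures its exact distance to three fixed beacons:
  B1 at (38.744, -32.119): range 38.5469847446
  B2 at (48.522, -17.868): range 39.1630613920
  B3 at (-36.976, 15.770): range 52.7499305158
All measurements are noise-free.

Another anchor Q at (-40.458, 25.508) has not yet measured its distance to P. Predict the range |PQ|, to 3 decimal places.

60.225

eq1: (x − 38.744)² + (y + 32.119)² = 38.5469847446²
eq2: (x − 48.522)² + (y + 17.868)² = 39.1630613920²
eq3: (x + 36.976)² + (y − 15.770)² = 52.7499305158²
eq3−eq2, eq3−eq1 (x²,y² cancel):
  170.996·x − 67.276·y = 2306.542224
  151.440·x − 95.778·y = 2213.495358
det = 170.996·-95.778 − -67.276·151.440 = -6189.377448
x = (2306.542224·-95.778 − -67.276·2213.495358) / -6189.377448 = 11.632977
y = (170.996·2213.495358 − 2306.542224·151.440) / -6189.377448 = -4.717130
|P − Q| = √((11.632977 − -40.458)² + (-4.717130 − 25.508)²) = 60.224815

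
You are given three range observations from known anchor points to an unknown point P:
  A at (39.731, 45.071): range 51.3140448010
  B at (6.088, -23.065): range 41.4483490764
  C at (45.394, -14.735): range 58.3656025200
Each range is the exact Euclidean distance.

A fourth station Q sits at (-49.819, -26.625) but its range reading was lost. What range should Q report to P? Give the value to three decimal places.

63.889

eq1: (x − 39.731)² + (y − 45.071)² = 51.3140448010²
eq2: (x − 6.088)² + (y + 23.065)² = 41.4483490764²
eq3: (x − 45.394)² + (y + 14.735)² = 58.3656025200²
eq2−eq3, eq2−eq1 (x²,y² cancel):
  78.612·x + 16.660·y = 20.099576
  67.286·x + 136.272·y = 2125.723880
det = 78.612·136.272 − 16.660·67.286 = 9591.629704
x = (20.099576·136.272 − 16.660·2125.723880) / 9591.629704 = -3.406673
y = (78.612·2125.723880 − 20.099576·67.286) / 9591.629704 = 17.281212
|P − Q| = √((-3.406673 − -49.819)² + (17.281212 − -26.625)²) = 63.889432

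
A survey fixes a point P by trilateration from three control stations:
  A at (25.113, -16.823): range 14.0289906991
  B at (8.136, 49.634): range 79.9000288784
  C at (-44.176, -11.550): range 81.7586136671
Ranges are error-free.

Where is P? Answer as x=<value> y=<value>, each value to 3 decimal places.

x=36.456 y=-25.079

eq1: (x − 25.113)² + (y + 16.823)² = 14.0289906991²
eq2: (x − 8.136)² + (y − 49.634)² = 79.9000288784²
eq3: (x + 44.176)² + (y + 11.550)² = 81.7586136671²
eq1−eq3, eq1−eq2 (x²,y² cancel):
  -138.578·x + 10.546·y = -5316.412951
  -33.954·x + 132.914·y = -4571.149681
det = -138.578·132.914 − 10.546·-33.954 = -18060.877408
x = (-5316.412951·132.914 − 10.546·-4571.149681) / -18060.877408 = 36.455503
y = (-138.578·-4571.149681 − -5316.412951·-33.954) / -18060.877408 = -25.078920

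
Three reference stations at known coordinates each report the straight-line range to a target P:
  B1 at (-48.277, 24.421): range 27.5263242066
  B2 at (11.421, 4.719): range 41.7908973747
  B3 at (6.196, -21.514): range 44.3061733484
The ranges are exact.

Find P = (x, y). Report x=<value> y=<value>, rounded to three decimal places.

x=-30.353 y=3.530

eq1: (x + 48.277)² + (y − 24.421)² = 27.5263242066²
eq2: (x − 11.421)² + (y − 4.719)² = 41.7908973747²
eq3: (x − 6.196)² + (y + 21.514)² = 44.3061733484²
eq1−eq3, eq1−eq2 (x²,y² cancel):
  108.946·x − 91.870·y = -3631.149830
  119.396·x − 39.404·y = -3763.126347
det = 108.946·-39.404 − -91.870·119.396 = 6676.002336
x = (-3631.149830·-39.404 − -91.870·-3763.126347) / 6676.002336 = -30.352984
y = (108.946·-3763.126347 − -3631.149830·119.396) / 6676.002336 = 3.530137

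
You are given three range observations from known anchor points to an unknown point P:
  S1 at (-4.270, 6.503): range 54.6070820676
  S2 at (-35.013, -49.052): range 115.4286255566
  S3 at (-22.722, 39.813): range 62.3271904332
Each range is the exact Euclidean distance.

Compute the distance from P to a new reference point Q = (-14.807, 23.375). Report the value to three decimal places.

eq1: (x + 4.270)² + (y − 6.503)² = 54.6070820676²
eq2: (x + 35.013)² + (y + 49.052)² = 115.4286255566²
eq3: (x + 22.722)² + (y − 39.813)² = 62.3271904332²
eq1−eq3, eq1−eq2 (x²,y² cancel):
  -36.904·x + 66.620·y = 1138.097089
  -61.486·x − 111.110·y = -6770.347222
det = -36.904·-111.110 − 66.620·-61.486 = 8196.600760
x = (1138.097089·-111.110 − 66.620·-6770.347222) / 8196.600760 = 39.600143
y = (-36.904·-6770.347222 − 1138.097089·-61.486) / 8196.600760 = 39.019826
|P − Q| = √((39.600143 − -14.807)² + (39.019826 − 23.375)²) = 56.611817

56.612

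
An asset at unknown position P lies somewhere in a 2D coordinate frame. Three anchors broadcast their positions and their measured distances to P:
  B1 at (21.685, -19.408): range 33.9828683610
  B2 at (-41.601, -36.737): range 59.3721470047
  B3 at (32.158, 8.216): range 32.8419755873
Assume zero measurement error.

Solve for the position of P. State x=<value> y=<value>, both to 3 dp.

x=-0.624 y=6.227

eq1: (x − 21.685)² + (y + 19.408)² = 33.9828683610²
eq2: (x + 41.601)² + (y + 36.737)² = 59.3721470047²
eq3: (x − 32.158)² + (y − 8.216)² = 32.8419755873²
eq1−eq2, eq1−eq3 (x²,y² cancel):
  -126.572·x − 34.658·y = -136.875817
  20.946·x + 55.248·y = 330.969913
det = -126.572·55.248 − -34.658·20.946 = -6266.903388
x = (-136.875817·55.248 − -34.658·330.969913) / -6266.903388 = -0.623696
y = (-126.572·330.969913 − -136.875817·20.946) / -6266.903388 = 6.227082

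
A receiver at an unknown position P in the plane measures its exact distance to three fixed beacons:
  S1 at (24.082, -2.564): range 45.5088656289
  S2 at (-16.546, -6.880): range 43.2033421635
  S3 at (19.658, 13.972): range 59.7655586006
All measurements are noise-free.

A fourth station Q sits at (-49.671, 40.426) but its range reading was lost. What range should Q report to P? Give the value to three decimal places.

eq1: (x − 24.082)² + (y + 2.564)² = 45.5088656289²
eq2: (x + 16.546)² + (y + 6.880)² = 43.2033421635²
eq3: (x − 19.658)² + (y − 13.972)² = 59.7655586006²
eq2−eq1, eq2−eq3 (x²,y² cancel):
  81.256·x + 8.632·y = 60.884227
  72.408·x + 41.704·y = -1444.843989
det = 81.256·41.704 − 8.632·72.408 = 2763.674368
x = (60.884227·41.704 − 8.632·-1444.843989) / 2763.674368 = 5.431540
y = (81.256·-1444.843989 − 60.884227·72.408) / 2763.674368 = -44.075651
|P − Q| = √((5.431540 − -49.671)² + (-44.075651 − 40.426)²) = 100.880221

100.880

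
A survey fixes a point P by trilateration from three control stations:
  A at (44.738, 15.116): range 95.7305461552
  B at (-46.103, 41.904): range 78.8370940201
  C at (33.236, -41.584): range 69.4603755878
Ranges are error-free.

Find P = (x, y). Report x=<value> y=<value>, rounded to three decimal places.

x=-36.022 y=-36.286

eq1: (x − 44.738)² + (y − 15.116)² = 95.7305461552²
eq2: (x + 46.103)² + (y − 41.904)² = 78.8370940201²
eq3: (x − 33.236)² + (y + 41.584)² = 69.4603755878²
eq3−eq2, eq3−eq1 (x²,y² cancel):
  -158.678·x + 166.976·y = -342.972544
  23.004·x + 113.400·y = -4943.472342
det = -158.678·113.400 − 166.976·23.004 = -21835.201104
x = (-342.972544·113.400 − 166.976·-4943.472342) / -21835.201104 = -36.022025
y = (-158.678·-4943.472342 − -342.972544·23.004) / -21835.201104 = -36.285906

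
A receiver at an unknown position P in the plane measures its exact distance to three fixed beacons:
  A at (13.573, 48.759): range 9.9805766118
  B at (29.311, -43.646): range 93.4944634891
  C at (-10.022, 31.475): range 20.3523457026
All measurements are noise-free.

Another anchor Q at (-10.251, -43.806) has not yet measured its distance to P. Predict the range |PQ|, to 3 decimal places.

91.236

eq1: (x − 13.573)² + (y − 48.759)² = 9.9805766118²
eq2: (x − 29.311)² + (y + 43.646)² = 93.4944634891²
eq3: (x + 10.022)² + (y − 31.475)² = 20.3523457026²
eq2−eq3, eq2−eq1 (x²,y² cancel):
  -78.666·x + 150.242·y = 6654.004800
  -31.476·x + 184.810·y = 8439.161167
det = -78.666·184.810 − 150.242·-31.476 = -9809.246268
x = (6654.004800·184.810 − 150.242·8439.161167) / -9809.246268 = 3.893248
y = (-78.666·8439.161167 − 6654.004800·-31.476) / -9809.246268 = 46.327066
|P − Q| = √((3.893248 − -10.251)² + (46.327066 − -43.806)²) = 91.236118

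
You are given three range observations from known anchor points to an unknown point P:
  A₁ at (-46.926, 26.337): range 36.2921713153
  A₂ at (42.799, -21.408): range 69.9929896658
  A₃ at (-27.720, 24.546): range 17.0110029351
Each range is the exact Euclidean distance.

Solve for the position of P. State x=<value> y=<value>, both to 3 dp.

x=-10.731 y=23.687

eq1: (x + 46.926)² + (y − 26.337)² = 36.2921713153²
eq2: (x − 42.799)² + (y + 21.408)² = 69.9929896658²
eq3: (x + 27.720)² + (y − 24.546)² = 17.0110029351²
eq2−eq1, eq2−eq3 (x²,y² cancel):
  -179.450·x + 95.490·y = 4187.527084
  -141.038·x + 91.908·y = 3690.492032
det = -179.450·91.908 − 95.490·-141.038 = -3025.171980
x = (4187.527084·91.908 − 95.490·3690.492032) / -3025.171980 = -10.730681
y = (-179.450·3690.492032 − 4187.527084·-141.038) / -3025.171980 = 23.687364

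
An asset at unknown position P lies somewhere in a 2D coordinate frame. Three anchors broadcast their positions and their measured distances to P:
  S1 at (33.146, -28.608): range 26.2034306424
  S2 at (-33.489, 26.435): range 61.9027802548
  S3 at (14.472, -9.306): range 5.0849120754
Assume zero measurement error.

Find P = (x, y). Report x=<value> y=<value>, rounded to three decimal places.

x=18.819 y=-6.668

eq1: (x − 33.146)² + (y + 28.608)² = 26.2034306424²
eq2: (x + 33.489)² + (y − 26.435)² = 61.9027802548²
eq3: (x − 14.472)² + (y + 9.306)² = 5.0849120754²
eq1−eq3, eq1−eq2 (x²,y² cancel):
  -37.348·x + 38.604·y = -960.271113
  -133.270·x + 110.086·y = -3242.087060
det = -37.348·110.086 − 38.604·-133.270 = 1033.263152
x = (-960.271113·110.086 − 38.604·-3242.087060) / 1033.263152 = 18.819139
y = (-37.348·-3242.087060 − -960.271113·-133.270) / 1033.263152 = -6.668063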